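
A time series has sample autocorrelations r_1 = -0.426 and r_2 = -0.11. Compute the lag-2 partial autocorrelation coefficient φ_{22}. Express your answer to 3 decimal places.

-0.356

φ_{22} = (r_2 − r_1²) / (1 − r_1²)
r_1² = (-0.426)² = 0.181476
Numerator = -0.11 − 0.1815 = -0.2915; denominator = 1 − 0.1815 = 0.8185
φ_{22} = -0.2915 / 0.8185 = -0.356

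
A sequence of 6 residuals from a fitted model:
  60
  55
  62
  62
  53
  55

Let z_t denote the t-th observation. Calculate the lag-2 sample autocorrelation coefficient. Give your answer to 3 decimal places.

Mean z̄ = (60 + 55 + 62 + 62 + 53 + 55)/6 = 57.8333
Deviations from mean: 2.1667, -2.8333, 4.1667, 4.1667, -4.8333, -2.8333
Numerator Σ_{t=1}^{4}(z_t−z̄)(z_{t+2}−z̄) = -34.7222
Denominator Σ(z_t−z̄)² = 78.8333
r_2 = -34.7222 / 78.8333 = -0.440

-0.440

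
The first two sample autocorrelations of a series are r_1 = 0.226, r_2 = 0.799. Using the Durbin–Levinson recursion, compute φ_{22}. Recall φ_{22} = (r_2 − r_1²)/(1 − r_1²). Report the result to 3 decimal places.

φ_{22} = (r_2 − r_1²) / (1 − r_1²)
r_1² = (0.226)² = 0.051076
Numerator = 0.799 − 0.0511 = 0.7479; denominator = 1 − 0.0511 = 0.9489
φ_{22} = 0.7479 / 0.9489 = 0.788

0.788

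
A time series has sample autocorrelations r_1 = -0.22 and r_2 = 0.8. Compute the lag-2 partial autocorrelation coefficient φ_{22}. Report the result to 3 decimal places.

0.790

φ_{22} = (r_2 − r_1²) / (1 − r_1²)
r_1² = (-0.22)² = 0.0484
Numerator = 0.8 − 0.0484 = 0.7516; denominator = 1 − 0.0484 = 0.9516
φ_{22} = 0.7516 / 0.9516 = 0.790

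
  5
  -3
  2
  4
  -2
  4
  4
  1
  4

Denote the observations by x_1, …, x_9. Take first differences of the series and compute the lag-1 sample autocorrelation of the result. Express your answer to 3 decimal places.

First differences Δx: -8, 5, 2, -6, 6, 0, -3, 3
Mean of differences = -0.1250
Numerator Σ(Δx_t−Δx̄)(Δx_{t+1}−Δx̄) = -86.5156
Denominator Σ(Δx_t−Δx̄)² = 182.8750
r_1(Δx) = -86.5156 / 182.8750 = -0.473

-0.473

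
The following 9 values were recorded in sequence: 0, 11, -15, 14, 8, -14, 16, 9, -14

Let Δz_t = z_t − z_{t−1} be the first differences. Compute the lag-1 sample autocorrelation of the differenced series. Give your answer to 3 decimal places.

-0.498

First differences Δz: 11, -26, 29, -6, -22, 30, -7, -23
Mean of differences = -1.7500
Numerator Σ(Δz_t−Δz̄)(Δz_{t+1}−Δz̄) = -1797.5625
Denominator Σ(Δz_t−Δz̄)² = 3611.5000
r_1(Δz) = -1797.5625 / 3611.5000 = -0.498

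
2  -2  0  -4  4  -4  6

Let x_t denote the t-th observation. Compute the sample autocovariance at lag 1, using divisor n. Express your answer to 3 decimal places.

-8.338

Mean x̄ = (2 − 2 + 0 − 4 + 4 − 4 + 6)/7 = 0.2857
Σ_{t=1}^{6}(x_t−x̄)(x_{t+1}−x̄) = -58.3673
γ_1 = -58.3673 / 7 = -8.338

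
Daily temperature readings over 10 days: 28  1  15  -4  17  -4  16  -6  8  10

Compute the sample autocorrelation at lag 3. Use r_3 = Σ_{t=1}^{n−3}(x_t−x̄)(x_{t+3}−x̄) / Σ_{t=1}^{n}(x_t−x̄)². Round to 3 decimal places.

-0.524

Mean x̄ = (28 + 1 + 15 − 4 + 17 − 4 + 16 − 6 + 8 + 10)/10 = 8.1000
Σ(x_t−x̄)(x_{t+3}−x̄) = (-240.7900) + (-63.1900) + (-83.4900) + (-95.5900) + (-125.4900) + (1.2100) + (15.0100) = -592.3300
Denominator Σ(x_t−x̄)² = 1130.9000
r_3 = -592.3300 / 1130.9000 = -0.524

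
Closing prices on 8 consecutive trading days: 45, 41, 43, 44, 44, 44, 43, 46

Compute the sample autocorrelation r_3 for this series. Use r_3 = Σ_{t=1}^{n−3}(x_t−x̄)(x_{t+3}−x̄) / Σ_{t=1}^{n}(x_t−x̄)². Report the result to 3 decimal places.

Mean x̄ = (45 + 41 + 43 + 44 + 44 + 44 + 43 + 46)/8 = 43.7500
Deviations from mean: 1.2500, -2.7500, -0.7500, 0.2500, 0.2500, 0.2500, -0.7500, 2.2500
Σ(x_t−x̄)(x_{t+3}−x̄) = (0.3125) + (-0.6875) + (-0.1875) + (-0.1875) + (0.5625) = -0.1875
Denominator Σ(x_t−x̄)² = 15.5000
r_3 = -0.1875 / 15.5000 = -0.012

-0.012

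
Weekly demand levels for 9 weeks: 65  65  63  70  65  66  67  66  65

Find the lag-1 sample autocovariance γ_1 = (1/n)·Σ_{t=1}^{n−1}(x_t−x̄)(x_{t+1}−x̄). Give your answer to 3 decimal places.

-1.339

Mean x̄ = (65 + 65 + 63 + 70 + 65 + 66 + 67 + 66 + 65)/9 = 65.7778
Σ_{t=1}^{8}(x_t−x̄)(x_{t+1}−x̄) = -12.0494
γ_1 = -12.0494 / 9 = -1.339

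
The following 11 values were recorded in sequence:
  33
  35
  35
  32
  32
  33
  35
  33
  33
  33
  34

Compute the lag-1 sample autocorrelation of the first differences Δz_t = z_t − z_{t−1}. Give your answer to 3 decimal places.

-0.079

First differences Δz: 2, 0, -3, 0, 1, 2, -2, 0, 0, 1
Mean of differences = 0.1000
Numerator Σ(Δz_t−Δz̄)(Δz_{t+1}−Δz̄) = -1.8100
Denominator Σ(Δz_t−Δz̄)² = 22.9000
r_1(Δz) = -1.8100 / 22.9000 = -0.079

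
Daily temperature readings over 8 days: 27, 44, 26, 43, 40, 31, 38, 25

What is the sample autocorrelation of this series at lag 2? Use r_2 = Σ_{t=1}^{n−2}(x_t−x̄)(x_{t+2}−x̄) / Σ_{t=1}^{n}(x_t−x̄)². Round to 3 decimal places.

0.278

Mean x̄ = (27 + 44 + 26 + 43 + 40 + 31 + 38 + 25)/8 = 34.2500
Deviations from mean: -7.2500, 9.7500, -8.2500, 8.7500, 5.7500, -3.2500, 3.7500, -9.2500
Σ(x_t−x̄)(x_{t+2}−x̄) = (59.8125) + (85.3125) + (-47.4375) + (-28.4375) + (21.5625) + (30.0625) = 120.8750
Denominator Σ(x_t−x̄)² = 435.5000
r_2 = 120.8750 / 435.5000 = 0.278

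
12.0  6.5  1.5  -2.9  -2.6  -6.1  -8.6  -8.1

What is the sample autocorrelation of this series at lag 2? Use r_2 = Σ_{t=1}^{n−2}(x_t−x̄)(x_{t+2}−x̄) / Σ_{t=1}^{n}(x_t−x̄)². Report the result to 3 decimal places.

Mean x̄ = (12.0 + 6.5 + 1.5 − 2.9 − 2.6 − 6.1 − 8.6 − 8.1)/8 = -1.0375
Deviations from mean: 13.0375, 7.5375, 2.5375, -1.8625, -1.5625, -5.0625, -7.5625, -7.0625
Σ(x_t−x̄)(x_{t+2}−x̄) = (33.0827) + (-14.0386) + (-3.9648) + (9.4289) + (11.8164) + (35.7539) = 72.0784
Denominator Σ(x_t−x̄)² = 371.8388
r_2 = 72.0784 / 371.8388 = 0.194

0.194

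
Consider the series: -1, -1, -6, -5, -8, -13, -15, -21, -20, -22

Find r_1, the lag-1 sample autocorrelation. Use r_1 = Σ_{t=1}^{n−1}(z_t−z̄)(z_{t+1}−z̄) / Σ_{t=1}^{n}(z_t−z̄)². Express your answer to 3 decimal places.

Mean z̄ = (-1 − 1 − 6 − 5 − 8 − 13 − 15 − 21 − 20 − 22)/10 = -11.2000
Numerator Σ_{t=1}^{9}(z_t−z̄)(z_{t+1}−z̄) = 428.7600
Denominator Σ(z_t−z̄)² = 591.6000
r_1 = 428.7600 / 591.6000 = 0.725

0.725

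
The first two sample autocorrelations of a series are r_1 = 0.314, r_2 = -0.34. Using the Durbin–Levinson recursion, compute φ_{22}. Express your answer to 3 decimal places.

φ_{22} = (r_2 − r_1²) / (1 − r_1²)
r_1² = (0.314)² = 0.098596
Numerator = -0.34 − 0.0986 = -0.4386; denominator = 1 − 0.0986 = 0.9014
φ_{22} = -0.4386 / 0.9014 = -0.487

-0.487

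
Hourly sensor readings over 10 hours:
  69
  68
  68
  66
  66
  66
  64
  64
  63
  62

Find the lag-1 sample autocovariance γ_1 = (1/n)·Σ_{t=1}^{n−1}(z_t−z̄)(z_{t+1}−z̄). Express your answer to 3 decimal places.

Mean z̄ = (69 + 68 + 68 + 66 + 66 + 66 + 64 + 64 + 63 + 62)/10 = 65.6000
Σ_{t=1}^{9}(z_t−z̄)(z_{t+1}−z̄) = 30.6400
γ_1 = 30.6400 / 10 = 3.064

3.064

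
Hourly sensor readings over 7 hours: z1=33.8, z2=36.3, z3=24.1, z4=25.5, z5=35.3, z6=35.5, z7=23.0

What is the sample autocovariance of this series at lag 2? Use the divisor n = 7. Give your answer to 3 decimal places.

Mean z̄ = (33.8 + 36.3 + 24.1 + 25.5 + 35.3 + 35.5 + 23.0)/7 = 30.5000
Deviations: 3.3000, 5.8000, -6.4000, -5.0000, 4.8000, 5.0000, -7.5000
Σ_{t=1}^{5}(z_t−z̄)(z_{t+2}−z̄) = -141.8400
γ_2 = -141.8400 / 7 = -20.263

-20.263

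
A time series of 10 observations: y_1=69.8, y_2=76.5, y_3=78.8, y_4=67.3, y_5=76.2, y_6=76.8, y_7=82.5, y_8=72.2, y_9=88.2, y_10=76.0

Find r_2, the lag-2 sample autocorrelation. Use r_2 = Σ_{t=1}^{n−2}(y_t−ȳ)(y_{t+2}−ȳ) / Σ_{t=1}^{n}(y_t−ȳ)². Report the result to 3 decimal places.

Mean ȳ = (69.8 + 76.5 + 78.8 + 67.3 + 76.2 + 76.8 + 82.5 + 72.2 + 88.2 + 76.0)/10 = 76.4300
Numerator Σ_{t=1}^{8}(y_t−ȳ)(y_{t+2}−ȳ) = 50.0262
Denominator Σ(y_t−ȳ)² = 326.5810
r_2 = 50.0262 / 326.5810 = 0.153

0.153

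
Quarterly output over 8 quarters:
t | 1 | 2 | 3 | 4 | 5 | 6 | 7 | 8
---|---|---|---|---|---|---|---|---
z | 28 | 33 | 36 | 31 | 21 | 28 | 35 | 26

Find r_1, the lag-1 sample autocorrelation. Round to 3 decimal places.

Mean z̄ = (28 + 33 + 36 + 31 + 21 + 28 + 35 + 26)/8 = 29.7500
Deviations from mean: -1.7500, 3.2500, 6.2500, 1.2500, -8.7500, -1.7500, 5.2500, -3.7500
Σ(z_t−z̄)(z_{t+1}−z̄) = (-5.6875) + (20.3125) + (7.8125) + (-10.9375) + (15.3125) + (-9.1875) + (-19.6875) = -2.0625
Denominator Σ(z_t−z̄)² = 175.5000
r_1 = -2.0625 / 175.5000 = -0.012

-0.012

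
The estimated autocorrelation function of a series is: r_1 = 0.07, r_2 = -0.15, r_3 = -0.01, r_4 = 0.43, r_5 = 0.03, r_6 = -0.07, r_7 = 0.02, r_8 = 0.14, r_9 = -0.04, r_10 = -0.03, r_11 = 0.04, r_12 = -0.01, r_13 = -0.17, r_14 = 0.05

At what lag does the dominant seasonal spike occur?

The largest autocorrelation is r_4 = 0.43; the remaining lags stay at or below 0.14.
The dominant spike at lag 4 indicates a seasonal period of 4.

4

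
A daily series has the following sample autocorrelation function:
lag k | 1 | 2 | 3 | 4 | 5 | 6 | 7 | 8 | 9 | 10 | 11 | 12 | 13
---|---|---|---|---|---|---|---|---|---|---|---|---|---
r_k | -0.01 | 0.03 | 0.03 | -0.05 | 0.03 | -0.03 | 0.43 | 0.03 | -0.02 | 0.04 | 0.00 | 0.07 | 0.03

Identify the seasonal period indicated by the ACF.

7

The largest autocorrelation is r_7 = 0.43; the remaining lags stay at or below 0.07.
The dominant spike at lag 7 indicates a seasonal period of 7.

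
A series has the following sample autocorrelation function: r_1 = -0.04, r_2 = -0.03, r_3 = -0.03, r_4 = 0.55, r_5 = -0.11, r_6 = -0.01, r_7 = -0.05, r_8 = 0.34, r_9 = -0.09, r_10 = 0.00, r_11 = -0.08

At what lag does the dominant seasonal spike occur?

4

The largest autocorrelation is r_4 = 0.55, with a weaker echo at lag 8 (0.34); the remaining lags stay at or below 0.00.
The dominant spike at lag 4 indicates a seasonal period of 4.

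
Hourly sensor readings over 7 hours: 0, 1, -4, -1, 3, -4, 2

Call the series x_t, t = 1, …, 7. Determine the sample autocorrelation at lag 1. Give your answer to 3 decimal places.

-0.554

Mean x̄ = (0 + 1 − 4 − 1 + 3 − 4 + 2)/7 = -0.4286
Deviations from mean: 0.4286, 1.4286, -3.5714, -0.5714, 3.4286, -3.5714, 2.4286
Numerator Σ_{t=1}^{6}(x_t−x̄)(x_{t+1}−x̄) = -25.3265
Denominator Σ(x_t−x̄)² = 45.7143
r_1 = -25.3265 / 45.7143 = -0.554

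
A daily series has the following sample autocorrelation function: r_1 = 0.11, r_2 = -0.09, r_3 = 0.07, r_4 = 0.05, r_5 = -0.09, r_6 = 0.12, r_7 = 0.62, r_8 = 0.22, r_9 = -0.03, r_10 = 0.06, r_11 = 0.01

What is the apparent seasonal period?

7

The largest autocorrelation is r_7 = 0.62; the remaining lags stay at or below 0.22.
The dominant spike at lag 7 indicates a seasonal period of 7.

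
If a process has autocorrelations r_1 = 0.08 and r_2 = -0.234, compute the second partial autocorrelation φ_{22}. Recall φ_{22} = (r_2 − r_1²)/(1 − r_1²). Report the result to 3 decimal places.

φ_{22} = (r_2 − r_1²) / (1 − r_1²)
r_1² = (0.08)² = 0.0064
Numerator = -0.234 − 0.0064 = -0.2404; denominator = 1 − 0.0064 = 0.9936
φ_{22} = -0.2404 / 0.9936 = -0.242

-0.242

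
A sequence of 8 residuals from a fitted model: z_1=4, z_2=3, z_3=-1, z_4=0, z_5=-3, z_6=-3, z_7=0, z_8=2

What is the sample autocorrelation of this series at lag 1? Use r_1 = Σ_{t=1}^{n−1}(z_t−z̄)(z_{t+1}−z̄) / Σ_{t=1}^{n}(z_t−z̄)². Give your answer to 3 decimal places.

0.399

Mean z̄ = (4 + 3 − 1 + 0 − 3 − 3 + 0 + 2)/8 = 0.2500
Deviations from mean: 3.7500, 2.7500, -1.2500, -0.2500, -3.2500, -3.2500, -0.2500, 1.7500
Σ(z_t−z̄)(z_{t+1}−z̄) = (10.3125) + (-3.4375) + (0.3125) + (0.8125) + (10.5625) + (0.8125) + (-0.4375) = 18.9375
Denominator Σ(z_t−z̄)² = 47.5000
r_1 = 18.9375 / 47.5000 = 0.399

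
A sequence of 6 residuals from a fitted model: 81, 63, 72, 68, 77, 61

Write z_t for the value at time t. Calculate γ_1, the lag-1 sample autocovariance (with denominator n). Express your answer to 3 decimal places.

-28.685

Mean z̄ = (81 + 63 + 72 + 68 + 77 + 61)/6 = 70.3333
Σ_{t=1}^{5}(z_t−z̄)(z_{t+1}−z̄) = -172.1111
γ_1 = -172.1111 / 6 = -28.685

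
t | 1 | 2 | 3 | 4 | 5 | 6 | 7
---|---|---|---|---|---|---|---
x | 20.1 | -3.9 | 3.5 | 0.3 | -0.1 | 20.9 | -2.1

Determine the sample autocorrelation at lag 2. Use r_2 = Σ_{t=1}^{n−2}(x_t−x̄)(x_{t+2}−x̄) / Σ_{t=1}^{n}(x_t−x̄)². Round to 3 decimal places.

-0.010

Mean x̄ = (20.1 − 3.9 + 3.5 + 0.3 − 0.1 + 20.9 − 2.1)/7 = 5.5286
Σ(x_t−x̄)(x_{t+2}−x̄) = (-29.5592) + (49.2980) + (11.4180) + (-80.3706) + (42.9380) = -6.2759
Denominator Σ(x_t−x̄)² = 658.8343
r_2 = -6.2759 / 658.8343 = -0.010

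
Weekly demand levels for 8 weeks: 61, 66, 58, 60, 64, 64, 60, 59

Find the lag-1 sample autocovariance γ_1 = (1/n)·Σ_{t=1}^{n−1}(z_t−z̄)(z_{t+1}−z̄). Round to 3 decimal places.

Mean z̄ = (61 + 66 + 58 + 60 + 64 + 64 + 60 + 59)/8 = 61.5000
Σ_{t=1}^{7}(z_t−z̄)(z_{t+1}−z̄) = -10.2500
γ_1 = -10.2500 / 8 = -1.281

-1.281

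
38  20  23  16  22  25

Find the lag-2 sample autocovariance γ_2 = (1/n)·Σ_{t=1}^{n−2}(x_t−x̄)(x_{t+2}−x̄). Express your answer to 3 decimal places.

2.000

Mean x̄ = (38 + 20 + 23 + 16 + 22 + 25)/6 = 24.0000
Σ_{t=1}^{4}(x_t−x̄)(x_{t+2}−x̄) = 12.0000
γ_2 = 12.0000 / 6 = 2.000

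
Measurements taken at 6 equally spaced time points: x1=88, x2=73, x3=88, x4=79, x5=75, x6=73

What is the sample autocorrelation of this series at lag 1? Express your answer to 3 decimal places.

Mean x̄ = (88 + 73 + 88 + 79 + 75 + 73)/6 = 79.3333
Numerator Σ_{t=1}^{5}(x_t−x̄)(x_{t+1}−x̄) = -83.7778
Denominator Σ(x_t−x̄)² = 249.3333
r_1 = -83.7778 / 249.3333 = -0.336

-0.336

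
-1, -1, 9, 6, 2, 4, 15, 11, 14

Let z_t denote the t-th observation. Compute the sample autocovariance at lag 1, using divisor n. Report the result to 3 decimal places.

11.163

Mean z̄ = (-1 − 1 + 9 + 6 + 2 + 4 + 15 + 11 + 14)/9 = 6.5556
Σ_{t=1}^{8}(z_t−z̄)(z_{t+1}−z̄) = 100.4691
γ_1 = 100.4691 / 9 = 11.163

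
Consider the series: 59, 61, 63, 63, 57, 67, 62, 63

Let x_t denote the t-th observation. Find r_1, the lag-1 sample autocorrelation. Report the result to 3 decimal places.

-0.428

Mean x̄ = (59 + 61 + 63 + 63 + 57 + 67 + 62 + 63)/8 = 61.8750
Σ(x_t−x̄)(x_{t+1}−x̄) = (2.5156) + (-0.9844) + (1.2656) + (-5.4844) + (-24.9844) + (0.6406) + (0.1406) = -26.8906
Denominator Σ(x_t−x̄)² = 62.8750
r_1 = -26.8906 / 62.8750 = -0.428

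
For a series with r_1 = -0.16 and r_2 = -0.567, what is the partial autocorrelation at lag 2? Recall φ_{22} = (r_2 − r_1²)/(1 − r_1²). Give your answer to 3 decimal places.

-0.608

φ_{22} = (r_2 − r_1²) / (1 − r_1²)
r_1² = (-0.16)² = 0.0256
Numerator = -0.567 − 0.0256 = -0.5926; denominator = 1 − 0.0256 = 0.9744
φ_{22} = -0.5926 / 0.9744 = -0.608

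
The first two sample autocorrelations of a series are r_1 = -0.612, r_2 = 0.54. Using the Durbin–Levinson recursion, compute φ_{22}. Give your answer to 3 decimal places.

φ_{22} = (r_2 − r_1²) / (1 − r_1²)
r_1² = (-0.612)² = 0.374544
Numerator = 0.54 − 0.3745 = 0.1655; denominator = 1 − 0.3745 = 0.6255
φ_{22} = 0.1655 / 0.6255 = 0.265

0.265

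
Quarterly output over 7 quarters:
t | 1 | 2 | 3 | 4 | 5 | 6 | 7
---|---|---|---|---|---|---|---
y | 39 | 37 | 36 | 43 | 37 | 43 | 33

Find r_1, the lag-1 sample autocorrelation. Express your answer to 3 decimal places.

Mean ȳ = (39 + 37 + 36 + 43 + 37 + 43 + 33)/7 = 38.2857
Deviations from mean: 0.7143, -1.2857, -2.2857, 4.7143, -1.2857, 4.7143, -5.2857
Numerator Σ_{t=1}^{6}(y_t−ȳ)(y_{t+1}−ȳ) = -45.7959
Denominator Σ(y_t−ȳ)² = 81.4286
r_1 = -45.7959 / 81.4286 = -0.562

-0.562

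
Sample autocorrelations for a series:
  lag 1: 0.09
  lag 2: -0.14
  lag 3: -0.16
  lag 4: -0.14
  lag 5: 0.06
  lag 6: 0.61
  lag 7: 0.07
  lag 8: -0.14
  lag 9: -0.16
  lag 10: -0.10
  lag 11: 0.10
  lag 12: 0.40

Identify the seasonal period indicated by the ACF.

6

The largest autocorrelation is r_6 = 0.61, with a weaker echo at lag 12 (0.40); the remaining lags stay at or below 0.10.
The dominant spike at lag 6 indicates a seasonal period of 6.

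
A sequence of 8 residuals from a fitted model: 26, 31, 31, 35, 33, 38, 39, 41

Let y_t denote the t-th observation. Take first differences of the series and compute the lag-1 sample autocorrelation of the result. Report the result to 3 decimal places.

-0.764

First differences Δy: 5, 0, 4, -2, 5, 1, 2
Mean of differences = 2.1429
Numerator Σ(Δy_t−Δȳ)(Δy_{t+1}−Δȳ) = -32.7347
Denominator Σ(Δy_t−Δȳ)² = 42.8571
r_1(Δy) = -32.7347 / 42.8571 = -0.764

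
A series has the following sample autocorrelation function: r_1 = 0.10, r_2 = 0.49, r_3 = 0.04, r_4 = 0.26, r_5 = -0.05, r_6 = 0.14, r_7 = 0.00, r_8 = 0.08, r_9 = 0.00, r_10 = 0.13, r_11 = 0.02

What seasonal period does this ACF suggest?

2

The largest autocorrelation is r_2 = 0.49, with a weaker echo at lag 4 (0.26); the remaining lags stay at or below 0.14.
The dominant spike at lag 2 indicates a seasonal period of 2.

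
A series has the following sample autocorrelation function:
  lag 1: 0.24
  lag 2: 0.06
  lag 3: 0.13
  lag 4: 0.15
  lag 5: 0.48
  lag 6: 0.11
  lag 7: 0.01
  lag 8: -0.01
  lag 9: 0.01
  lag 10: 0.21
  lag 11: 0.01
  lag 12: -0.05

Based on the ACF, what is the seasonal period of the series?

5

The largest autocorrelation is r_5 = 0.48; the remaining lags stay at or below 0.24. The elevated value at lag 1 (0.24), dropping to 0.06 at lag 2, reflects decaying short-term dependence rather than seasonality.
The dominant spike at lag 5 indicates a seasonal period of 5.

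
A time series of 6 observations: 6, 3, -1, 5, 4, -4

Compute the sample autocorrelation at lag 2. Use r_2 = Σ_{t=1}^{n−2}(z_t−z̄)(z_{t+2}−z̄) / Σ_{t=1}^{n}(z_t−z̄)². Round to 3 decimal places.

Mean z̄ = (6 + 3 − 1 + 5 + 4 − 4)/6 = 2.1667
Deviations from mean: 3.8333, 0.8333, -3.1667, 2.8333, 1.8333, -6.1667
Σ(z_t−z̄)(z_{t+2}−z̄) = (-12.1389) + (2.3611) + (-5.8056) + (-17.4722) = -33.0556
Denominator Σ(z_t−z̄)² = 74.8333
r_2 = -33.0556 / 74.8333 = -0.442

-0.442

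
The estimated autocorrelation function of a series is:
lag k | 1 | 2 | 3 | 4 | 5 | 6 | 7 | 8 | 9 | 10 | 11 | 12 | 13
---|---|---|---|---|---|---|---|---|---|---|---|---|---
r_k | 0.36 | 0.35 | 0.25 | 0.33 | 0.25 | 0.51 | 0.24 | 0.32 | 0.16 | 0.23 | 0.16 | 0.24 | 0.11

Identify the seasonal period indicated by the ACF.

6

The largest autocorrelation is r_6 = 0.51; the remaining lags stay at or below 0.36. The elevated value at lag 1 (0.36), dropping to 0.35 at lag 2, reflects decaying short-term dependence rather than seasonality.
The dominant spike at lag 6 indicates a seasonal period of 6.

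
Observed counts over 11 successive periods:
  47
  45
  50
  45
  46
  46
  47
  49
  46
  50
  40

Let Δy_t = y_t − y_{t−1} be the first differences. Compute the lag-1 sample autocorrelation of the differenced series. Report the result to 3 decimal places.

First differences Δy: -2, 5, -5, 1, 0, 1, 2, -3, 4, -10
Mean of differences = -0.7000
Numerator Σ(Δy_t−Δȳ)(Δy_{t+1}−Δȳ) = -92.9900
Denominator Σ(Δy_t−Δȳ)² = 180.1000
r_1(Δy) = -92.9900 / 180.1000 = -0.516

-0.516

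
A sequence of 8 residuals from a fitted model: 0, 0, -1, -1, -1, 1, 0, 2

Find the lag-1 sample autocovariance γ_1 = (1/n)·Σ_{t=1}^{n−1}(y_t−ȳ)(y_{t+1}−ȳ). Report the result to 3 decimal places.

Mean ȳ = (0 + 0 − 1 − 1 − 1 + 1 + 0 + 2)/8 = 0.0000
Deviations: 0.0000, 0.0000, -1.0000, -1.0000, -1.0000, 1.0000, 0.0000, 2.0000
Σ_{t=1}^{7}(y_t−ȳ)(y_{t+1}−ȳ) = 1.0000
γ_1 = 1.0000 / 8 = 0.125

0.125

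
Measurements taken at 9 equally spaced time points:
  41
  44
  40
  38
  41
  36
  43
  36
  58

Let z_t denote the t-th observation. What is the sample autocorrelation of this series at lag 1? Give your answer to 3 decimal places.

-0.276

Mean z̄ = (41 + 44 + 40 + 38 + 41 + 36 + 43 + 36 + 58)/9 = 41.8889
Numerator Σ_{t=1}^{8}(z_t−z̄)(z_{t+1}−z̄) = -97.7901
Denominator Σ(z_t−z̄)² = 354.8889
r_1 = -97.7901 / 354.8889 = -0.276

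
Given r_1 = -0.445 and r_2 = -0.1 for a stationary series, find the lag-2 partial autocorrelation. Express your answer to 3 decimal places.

φ_{22} = (r_2 − r_1²) / (1 − r_1²)
r_1² = (-0.445)² = 0.198025
Numerator = -0.1 − 0.1980 = -0.2980; denominator = 1 − 0.1980 = 0.8020
φ_{22} = -0.2980 / 0.8020 = -0.372

-0.372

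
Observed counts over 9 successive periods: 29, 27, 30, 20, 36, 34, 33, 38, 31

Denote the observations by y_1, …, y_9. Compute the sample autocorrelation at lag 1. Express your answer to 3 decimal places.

0.014

Mean ȳ = (29 + 27 + 30 + 20 + 36 + 34 + 33 + 38 + 31)/9 = 30.8889
Numerator Σ_{t=1}^{8}(y_t−ȳ)(y_{t+1}−ȳ) = 3.0988
Denominator Σ(y_t−ȳ)² = 228.8889
r_1 = 3.0988 / 228.8889 = 0.014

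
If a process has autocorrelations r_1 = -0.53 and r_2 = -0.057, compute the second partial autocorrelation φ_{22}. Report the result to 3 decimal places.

-0.470

φ_{22} = (r_2 − r_1²) / (1 − r_1²)
r_1² = (-0.53)² = 0.2809
Numerator = -0.057 − 0.2809 = -0.3379; denominator = 1 − 0.2809 = 0.7191
φ_{22} = -0.3379 / 0.7191 = -0.470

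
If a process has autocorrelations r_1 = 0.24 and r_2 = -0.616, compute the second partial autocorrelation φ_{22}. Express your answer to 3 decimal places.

φ_{22} = (r_2 − r_1²) / (1 − r_1²)
r_1² = (0.24)² = 0.0576
Numerator = -0.616 − 0.0576 = -0.6736; denominator = 1 − 0.0576 = 0.9424
φ_{22} = -0.6736 / 0.9424 = -0.715

-0.715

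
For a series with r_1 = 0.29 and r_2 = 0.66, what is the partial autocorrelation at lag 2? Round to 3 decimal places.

φ_{22} = (r_2 − r_1²) / (1 − r_1²)
r_1² = (0.29)² = 0.0841
Numerator = 0.66 − 0.0841 = 0.5759; denominator = 1 − 0.0841 = 0.9159
φ_{22} = 0.5759 / 0.9159 = 0.629

0.629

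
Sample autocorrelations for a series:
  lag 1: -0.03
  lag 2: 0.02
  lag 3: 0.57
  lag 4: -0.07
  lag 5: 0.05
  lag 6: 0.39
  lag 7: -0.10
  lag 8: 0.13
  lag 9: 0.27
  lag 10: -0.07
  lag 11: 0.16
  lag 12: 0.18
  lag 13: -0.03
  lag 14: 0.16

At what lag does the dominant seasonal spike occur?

3

The largest autocorrelation is r_3 = 0.57, with weaker echoes at lags 6 (0.39), 9 (0.27) and 12 (0.18); the remaining lags stay at or below 0.16.
The dominant spike at lag 3 indicates a seasonal period of 3.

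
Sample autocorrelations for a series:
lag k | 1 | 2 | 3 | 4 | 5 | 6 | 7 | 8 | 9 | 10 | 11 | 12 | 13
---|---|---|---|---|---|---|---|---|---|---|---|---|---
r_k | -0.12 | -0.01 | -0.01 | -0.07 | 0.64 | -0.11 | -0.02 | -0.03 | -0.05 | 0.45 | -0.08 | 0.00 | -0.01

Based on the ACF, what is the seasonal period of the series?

5

The largest autocorrelation is r_5 = 0.64, with a weaker echo at lag 10 (0.45); the remaining lags stay at or below 0.00.
The dominant spike at lag 5 indicates a seasonal period of 5.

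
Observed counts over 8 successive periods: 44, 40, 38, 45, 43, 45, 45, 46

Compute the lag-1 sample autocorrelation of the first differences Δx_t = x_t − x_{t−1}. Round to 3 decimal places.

First differences Δx: -4, -2, 7, -2, 2, 0, 1
Mean of differences = 0.2857
Numerator Σ(Δx_t−Δx̄)(Δx_{t+1}−Δx̄) = -25.5102
Denominator Σ(Δx_t−Δx̄)² = 77.4286
r_1(Δx) = -25.5102 / 77.4286 = -0.329

-0.329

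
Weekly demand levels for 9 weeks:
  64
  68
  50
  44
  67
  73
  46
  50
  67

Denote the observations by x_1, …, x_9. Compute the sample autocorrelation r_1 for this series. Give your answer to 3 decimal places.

Mean x̄ = (64 + 68 + 50 + 44 + 67 + 73 + 46 + 50 + 67)/9 = 58.7778
Numerator Σ_{t=1}^{8}(x_t−x̄)(x_{t+1}−x̄) = -49.3827
Denominator Σ(x_t−x̄)² = 985.5556
r_1 = -49.3827 / 985.5556 = -0.050

-0.050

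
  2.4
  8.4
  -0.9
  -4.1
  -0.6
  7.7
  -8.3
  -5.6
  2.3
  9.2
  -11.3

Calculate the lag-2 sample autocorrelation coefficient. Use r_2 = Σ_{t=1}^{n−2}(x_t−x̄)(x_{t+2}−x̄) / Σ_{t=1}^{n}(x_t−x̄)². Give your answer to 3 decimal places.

-0.431

Mean x̄ = (2.4 + 8.4 − 0.9 − 4.1 − 0.6 + 7.7 − 8.3 − 5.6 + 2.3 + 9.2 − 11.3)/11 = -0.0727
Numerator Σ_{t=1}^{9}(x_t−x̄)(x_{t+2}−x̄) = -203.0715
Denominator Σ(x_t−x̄)² = 471.4018
r_2 = -203.0715 / 471.4018 = -0.431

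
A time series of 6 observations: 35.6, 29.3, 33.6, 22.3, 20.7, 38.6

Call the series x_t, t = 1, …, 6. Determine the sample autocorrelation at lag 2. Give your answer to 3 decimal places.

-0.280

Mean x̄ = (35.6 + 29.3 + 33.6 + 22.3 + 20.7 + 38.6)/6 = 30.0167
Deviations from mean: 5.5833, -0.7167, 3.5833, -7.7167, -9.3167, 8.5833
Numerator Σ_{t=1}^{4}(x_t−x̄)(x_{t+2}−x̄) = -74.0822
Denominator Σ(x_t−x̄)² = 264.5483
r_2 = -74.0822 / 264.5483 = -0.280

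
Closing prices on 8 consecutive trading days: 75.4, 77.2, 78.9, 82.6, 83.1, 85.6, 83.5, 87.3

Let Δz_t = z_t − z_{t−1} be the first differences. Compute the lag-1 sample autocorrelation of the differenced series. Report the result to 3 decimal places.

First differences Δz: 1.8, 1.7, 3.7, 0.5, 2.5, -2.1, 3.8
Mean of differences = 1.7000
Numerator Σ(Δz_t−Δz̄)(Δz_{t+1}−Δz̄) = -14.3800
Denominator Σ(Δz_t−Δz̄)² = 24.9400
r_1(Δz) = -14.3800 / 24.9400 = -0.577

-0.577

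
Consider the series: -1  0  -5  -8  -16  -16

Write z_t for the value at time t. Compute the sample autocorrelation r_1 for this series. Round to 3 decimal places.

Mean z̄ = (-1 + 0 − 5 − 8 − 16 − 16)/6 = -7.6667
Deviations from mean: 6.6667, 7.6667, 2.6667, -0.3333, -8.3333, -8.3333
Numerator Σ_{t=1}^{5}(z_t−z̄)(z_{t+1}−z̄) = 142.8889
Denominator Σ(z_t−z̄)² = 249.3333
r_1 = 142.8889 / 249.3333 = 0.573

0.573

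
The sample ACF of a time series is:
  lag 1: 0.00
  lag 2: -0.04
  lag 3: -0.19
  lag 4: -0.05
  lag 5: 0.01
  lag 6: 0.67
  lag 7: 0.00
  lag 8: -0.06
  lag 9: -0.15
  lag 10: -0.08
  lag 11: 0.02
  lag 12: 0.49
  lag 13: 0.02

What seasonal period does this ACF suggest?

The largest autocorrelation is r_6 = 0.67, with a weaker echo at lag 12 (0.49); the remaining lags stay at or below 0.02.
The dominant spike at lag 6 indicates a seasonal period of 6.

6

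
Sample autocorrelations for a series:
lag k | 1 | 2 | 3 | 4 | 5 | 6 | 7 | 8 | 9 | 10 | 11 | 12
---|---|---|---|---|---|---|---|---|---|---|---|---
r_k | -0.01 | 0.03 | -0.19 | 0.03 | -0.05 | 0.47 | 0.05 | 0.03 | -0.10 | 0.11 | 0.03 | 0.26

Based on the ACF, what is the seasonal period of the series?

6

The largest autocorrelation is r_6 = 0.47, with a weaker echo at lag 12 (0.26); the remaining lags stay at or below 0.11.
The dominant spike at lag 6 indicates a seasonal period of 6.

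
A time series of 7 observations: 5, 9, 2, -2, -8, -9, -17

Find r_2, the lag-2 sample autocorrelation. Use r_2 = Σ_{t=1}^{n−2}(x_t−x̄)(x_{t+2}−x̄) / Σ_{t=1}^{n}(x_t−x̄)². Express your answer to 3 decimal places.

Mean x̄ = (5 + 9 + 2 − 2 − 8 − 9 − 17)/7 = -2.8571
Deviations from mean: 7.8571, 11.8571, 4.8571, 0.8571, -5.1429, -6.1429, -14.1429
Σ(x_t−x̄)(x_{t+2}−x̄) = (38.1633) + (10.1633) + (-24.9796) + (-5.2653) + (72.7347) = 90.8163
Denominator Σ(x_t−x̄)² = 490.8571
r_2 = 90.8163 / 490.8571 = 0.185

0.185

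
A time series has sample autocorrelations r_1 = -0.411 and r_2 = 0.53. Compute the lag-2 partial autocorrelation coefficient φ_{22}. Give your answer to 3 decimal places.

φ_{22} = (r_2 − r_1²) / (1 − r_1²)
r_1² = (-0.411)² = 0.168921
Numerator = 0.53 − 0.1689 = 0.3611; denominator = 1 − 0.1689 = 0.8311
φ_{22} = 0.3611 / 0.8311 = 0.434

0.434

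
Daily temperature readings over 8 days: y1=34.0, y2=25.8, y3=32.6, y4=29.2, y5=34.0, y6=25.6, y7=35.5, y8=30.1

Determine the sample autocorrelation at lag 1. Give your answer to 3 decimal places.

Mean ȳ = (34.0 + 25.8 + 32.6 + 29.2 + 34.0 + 25.6 + 35.5 + 30.1)/8 = 30.8500
Numerator Σ_{t=1}^{7}(y_t−ȳ)(y_{t+1}−ȳ) = -77.2675
Denominator Σ(y_t−ȳ)² = 100.8800
r_1 = -77.2675 / 100.8800 = -0.766

-0.766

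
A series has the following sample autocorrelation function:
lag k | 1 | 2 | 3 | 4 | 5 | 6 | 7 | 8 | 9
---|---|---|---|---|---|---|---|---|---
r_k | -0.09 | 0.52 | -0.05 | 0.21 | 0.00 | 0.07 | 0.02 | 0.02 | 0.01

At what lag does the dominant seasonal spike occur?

2

The largest autocorrelation is r_2 = 0.52, with a weaker echo at lag 4 (0.21); the remaining lags stay at or below 0.07.
The dominant spike at lag 2 indicates a seasonal period of 2.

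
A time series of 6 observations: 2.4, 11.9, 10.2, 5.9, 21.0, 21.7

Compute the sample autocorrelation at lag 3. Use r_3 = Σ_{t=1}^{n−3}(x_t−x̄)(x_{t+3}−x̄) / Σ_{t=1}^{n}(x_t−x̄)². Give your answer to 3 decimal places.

Mean x̄ = (2.4 + 11.9 + 10.2 + 5.9 + 21.0 + 21.7)/6 = 12.1833
Deviations from mean: -9.7833, -0.2833, -1.9833, -6.2833, 8.8167, 9.5167
Numerator Σ_{t=1}^{3}(x_t−x̄)(x_{t+3}−x̄) = 40.0992
Denominator Σ(x_t−x̄)² = 307.5083
r_3 = 40.0992 / 307.5083 = 0.130

0.130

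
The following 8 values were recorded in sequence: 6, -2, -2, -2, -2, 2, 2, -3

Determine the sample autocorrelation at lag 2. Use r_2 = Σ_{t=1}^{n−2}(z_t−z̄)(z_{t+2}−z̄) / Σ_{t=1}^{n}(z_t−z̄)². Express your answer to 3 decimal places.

-0.269

Mean z̄ = (6 − 2 − 2 − 2 − 2 + 2 + 2 − 3)/8 = -0.1250
Numerator Σ_{t=1}^{6}(z_t−z̄)(z_{t+2}−z̄) = -18.5313
Denominator Σ(z_t−z̄)² = 68.8750
r_2 = -18.5313 / 68.8750 = -0.269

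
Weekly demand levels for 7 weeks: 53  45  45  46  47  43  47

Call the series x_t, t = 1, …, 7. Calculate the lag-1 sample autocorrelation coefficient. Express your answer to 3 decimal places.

Mean x̄ = (53 + 45 + 45 + 46 + 47 + 43 + 47)/7 = 46.5714
Σ(x_t−x̄)(x_{t+1}−x̄) = (-10.1020) + (2.4694) + (0.8980) + (-0.2449) + (-1.5306) + (-1.5306) = -10.0408
Denominator Σ(x_t−x̄)² = 59.7143
r_1 = -10.0408 / 59.7143 = -0.168

-0.168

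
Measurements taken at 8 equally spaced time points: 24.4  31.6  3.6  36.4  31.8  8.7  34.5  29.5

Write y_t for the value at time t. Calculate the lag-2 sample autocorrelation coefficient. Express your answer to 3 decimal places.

Mean ȳ = (24.4 + 31.6 + 3.6 + 36.4 + 31.8 + 8.7 + 34.5 + 29.5)/8 = 25.0625
Σ(y_t−ȳ)(y_{t+2}−ȳ) = (14.2189) + (74.1189) + (-144.6036) + (-185.5098) + (63.5852) + (-72.6086) = -250.7991
Denominator Σ(y_t−ȳ)² = 1054.2388
r_2 = -250.7991 / 1054.2388 = -0.238

-0.238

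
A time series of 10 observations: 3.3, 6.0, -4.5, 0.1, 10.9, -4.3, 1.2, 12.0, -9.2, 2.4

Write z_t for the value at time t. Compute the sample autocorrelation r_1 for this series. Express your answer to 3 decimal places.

-0.494

Mean z̄ = (3.3 + 6.0 − 4.5 + 0.1 + 10.9 − 4.3 + 1.2 + 12.0 − 9.2 + 2.4)/10 = 1.7900
Numerator Σ_{t=1}^{9}(z_t−z̄)(z_{t+1}−z̄) = -201.7121
Denominator Σ(z_t−z̄)² = 408.2490
r_1 = -201.7121 / 408.2490 = -0.494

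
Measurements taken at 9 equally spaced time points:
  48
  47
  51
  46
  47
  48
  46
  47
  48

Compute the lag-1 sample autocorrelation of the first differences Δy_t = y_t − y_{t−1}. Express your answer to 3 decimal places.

First differences Δy: -1, 4, -5, 1, 1, -2, 1, 1
Mean of differences = 0.0000
Numerator Σ(Δy_t−Δȳ)(Δy_{t+1}−Δȳ) = -31.0000
Denominator Σ(Δy_t−Δȳ)² = 50.0000
r_1(Δy) = -31.0000 / 50.0000 = -0.620

-0.620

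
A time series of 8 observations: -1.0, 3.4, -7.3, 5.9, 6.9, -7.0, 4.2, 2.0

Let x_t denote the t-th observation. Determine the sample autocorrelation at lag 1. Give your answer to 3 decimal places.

-0.499

Mean x̄ = (-1.0 + 3.4 − 7.3 + 5.9 + 6.9 − 7.0 + 4.2 + 2.0)/8 = 0.8875
Deviations from mean: -1.8875, 2.5125, -8.1875, 5.0125, 6.0125, -7.8875, 3.3125, 1.1125
Σ(x_t−x̄)(x_{t+1}−x̄) = (-4.7423) + (-20.5711) + (-41.0398) + (30.1377) + (-47.4236) + (-26.1273) + (3.6852) = -106.0814
Denominator Σ(x_t−x̄)² = 212.6088
r_1 = -106.0814 / 212.6088 = -0.499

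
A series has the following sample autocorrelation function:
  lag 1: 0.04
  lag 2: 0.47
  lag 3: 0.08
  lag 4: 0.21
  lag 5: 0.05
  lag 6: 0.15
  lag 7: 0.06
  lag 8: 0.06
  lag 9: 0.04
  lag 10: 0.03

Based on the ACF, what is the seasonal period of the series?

The largest autocorrelation is r_2 = 0.47, with weaker echoes at lags 4 (0.21) and 6 (0.15); the remaining lags stay at or below 0.08.
The dominant spike at lag 2 indicates a seasonal period of 2.

2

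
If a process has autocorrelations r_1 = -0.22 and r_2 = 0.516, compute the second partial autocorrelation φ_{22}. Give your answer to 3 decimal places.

φ_{22} = (r_2 − r_1²) / (1 − r_1²)
r_1² = (-0.22)² = 0.0484
Numerator = 0.516 − 0.0484 = 0.4676; denominator = 1 − 0.0484 = 0.9516
φ_{22} = 0.4676 / 0.9516 = 0.491

0.491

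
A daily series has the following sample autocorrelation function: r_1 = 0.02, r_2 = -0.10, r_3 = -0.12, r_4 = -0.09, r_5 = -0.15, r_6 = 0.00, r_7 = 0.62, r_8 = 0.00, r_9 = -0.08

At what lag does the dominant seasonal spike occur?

7

The largest autocorrelation is r_7 = 0.62; the remaining lags stay at or below 0.02.
The dominant spike at lag 7 indicates a seasonal period of 7.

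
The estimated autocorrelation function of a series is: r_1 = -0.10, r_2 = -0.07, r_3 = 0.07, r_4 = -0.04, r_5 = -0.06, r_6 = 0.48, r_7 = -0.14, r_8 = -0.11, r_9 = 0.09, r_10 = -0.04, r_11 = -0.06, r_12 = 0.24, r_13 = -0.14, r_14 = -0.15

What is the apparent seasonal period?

6

The largest autocorrelation is r_6 = 0.48, with a weaker echo at lag 12 (0.24); the remaining lags stay at or below 0.09.
The dominant spike at lag 6 indicates a seasonal period of 6.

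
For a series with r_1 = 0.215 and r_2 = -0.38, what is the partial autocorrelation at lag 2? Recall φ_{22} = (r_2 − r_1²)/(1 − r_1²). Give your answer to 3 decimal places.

-0.447

φ_{22} = (r_2 − r_1²) / (1 − r_1²)
r_1² = (0.215)² = 0.046225
Numerator = -0.38 − 0.0462 = -0.4262; denominator = 1 − 0.0462 = 0.9538
φ_{22} = -0.4262 / 0.9538 = -0.447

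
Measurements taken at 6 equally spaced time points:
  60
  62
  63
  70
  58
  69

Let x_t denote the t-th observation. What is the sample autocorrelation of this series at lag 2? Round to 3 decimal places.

Mean x̄ = (60 + 62 + 63 + 70 + 58 + 69)/6 = 63.6667
Deviations from mean: -3.6667, -1.6667, -0.6667, 6.3333, -5.6667, 5.3333
Numerator Σ_{t=1}^{4}(x_t−x̄)(x_{t+2}−x̄) = 29.4444
Denominator Σ(x_t−x̄)² = 117.3333
r_2 = 29.4444 / 117.3333 = 0.251

0.251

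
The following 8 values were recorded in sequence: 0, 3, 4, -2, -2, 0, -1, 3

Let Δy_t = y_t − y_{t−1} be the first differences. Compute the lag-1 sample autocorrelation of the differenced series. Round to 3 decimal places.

First differences Δy: 3, 1, -6, 0, 2, -1, 4
Mean of differences = 0.4286
Numerator Σ(Δy_t−Δȳ)(Δy_{t+1}−Δȳ) = -7.4694
Denominator Σ(Δy_t−Δȳ)² = 65.7143
r_1(Δy) = -7.4694 / 65.7143 = -0.114

-0.114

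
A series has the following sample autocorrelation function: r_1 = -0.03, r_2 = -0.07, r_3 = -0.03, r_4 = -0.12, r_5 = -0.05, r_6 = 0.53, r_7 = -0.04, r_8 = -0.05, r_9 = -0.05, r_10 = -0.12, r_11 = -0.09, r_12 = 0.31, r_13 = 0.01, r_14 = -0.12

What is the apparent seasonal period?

6

The largest autocorrelation is r_6 = 0.53, with a weaker echo at lag 12 (0.31); the remaining lags stay at or below 0.01.
The dominant spike at lag 6 indicates a seasonal period of 6.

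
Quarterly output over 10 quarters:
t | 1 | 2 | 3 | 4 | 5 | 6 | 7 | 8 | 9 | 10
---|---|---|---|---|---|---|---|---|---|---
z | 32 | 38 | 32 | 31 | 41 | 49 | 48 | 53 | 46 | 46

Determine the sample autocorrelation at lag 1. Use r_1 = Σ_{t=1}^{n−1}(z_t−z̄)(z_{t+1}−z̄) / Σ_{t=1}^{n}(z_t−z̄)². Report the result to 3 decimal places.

Mean z̄ = (32 + 38 + 32 + 31 + 41 + 49 + 48 + 53 + 46 + 46)/10 = 41.6000
Numerator Σ_{t=1}^{9}(z_t−z̄)(z_{t+1}−z̄) = 362.6400
Denominator Σ(z_t−z̄)² = 574.4000
r_1 = 362.6400 / 574.4000 = 0.631

0.631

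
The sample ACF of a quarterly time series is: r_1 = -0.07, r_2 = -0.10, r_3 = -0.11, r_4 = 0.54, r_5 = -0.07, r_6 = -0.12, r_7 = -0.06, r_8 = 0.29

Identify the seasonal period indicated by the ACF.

The largest autocorrelation is r_4 = 0.54, with a weaker echo at lag 8 (0.29); the remaining lags stay at or below -0.06.
The dominant spike at lag 4 indicates a seasonal period of 4.

4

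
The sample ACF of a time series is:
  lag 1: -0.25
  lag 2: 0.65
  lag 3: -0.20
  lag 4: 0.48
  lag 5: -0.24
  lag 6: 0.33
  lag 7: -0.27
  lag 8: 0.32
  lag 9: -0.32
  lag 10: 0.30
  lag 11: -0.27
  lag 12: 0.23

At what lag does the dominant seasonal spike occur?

2

The largest autocorrelation is r_2 = 0.65, with weaker echoes at lags 4 (0.48), 6 (0.33), 8 (0.32), 10 (0.30) and 12 (0.23); the remaining lags stay at or below -0.20.
The dominant spike at lag 2 indicates a seasonal period of 2.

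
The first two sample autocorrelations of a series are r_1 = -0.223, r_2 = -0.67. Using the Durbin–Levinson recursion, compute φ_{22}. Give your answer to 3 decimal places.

-0.757

φ_{22} = (r_2 − r_1²) / (1 − r_1²)
r_1² = (-0.223)² = 0.049729
Numerator = -0.67 − 0.0497 = -0.7197; denominator = 1 − 0.0497 = 0.9503
φ_{22} = -0.7197 / 0.9503 = -0.757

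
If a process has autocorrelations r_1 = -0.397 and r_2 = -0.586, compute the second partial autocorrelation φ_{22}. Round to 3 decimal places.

φ_{22} = (r_2 − r_1²) / (1 − r_1²)
r_1² = (-0.397)² = 0.157609
Numerator = -0.586 − 0.1576 = -0.7436; denominator = 1 − 0.1576 = 0.8424
φ_{22} = -0.7436 / 0.8424 = -0.883

-0.883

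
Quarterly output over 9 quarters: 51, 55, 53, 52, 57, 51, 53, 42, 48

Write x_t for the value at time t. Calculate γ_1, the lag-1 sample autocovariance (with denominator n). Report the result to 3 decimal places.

2.543

Mean x̄ = (51 + 55 + 53 + 52 + 57 + 51 + 53 + 42 + 48)/9 = 51.3333
Σ_{t=1}^{8}(x_t−x̄)(x_{t+1}−x̄) = 22.8889
γ_1 = 22.8889 / 9 = 2.543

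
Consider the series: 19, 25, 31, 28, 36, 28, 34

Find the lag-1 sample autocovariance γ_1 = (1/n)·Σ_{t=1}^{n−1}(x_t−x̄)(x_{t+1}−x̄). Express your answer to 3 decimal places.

Mean x̄ = (19 + 25 + 31 + 28 + 36 + 28 + 34)/7 = 28.7143
Σ_{t=1}^{6}(x_t−x̄)(x_{t+1}−x̄) = 11.7755
γ_1 = 11.7755 / 7 = 1.682

1.682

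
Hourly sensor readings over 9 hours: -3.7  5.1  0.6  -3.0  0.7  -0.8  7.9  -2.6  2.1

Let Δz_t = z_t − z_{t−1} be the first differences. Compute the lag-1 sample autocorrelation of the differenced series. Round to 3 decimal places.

-0.578

First differences Δz: 8.8, -4.5, -3.6, 3.7, -1.5, 8.7, -10.5, 4.7
Mean of differences = 0.7250
Numerator Σ(Δz_t−Δz̄)(Δz_{t+1}−Δz̄) = -190.9631
Denominator Σ(Δz_t−Δz̄)² = 330.4150
r_1(Δz) = -190.9631 / 330.4150 = -0.578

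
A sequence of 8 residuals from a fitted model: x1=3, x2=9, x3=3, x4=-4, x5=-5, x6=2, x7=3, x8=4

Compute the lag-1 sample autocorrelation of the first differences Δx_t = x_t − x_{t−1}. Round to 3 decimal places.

First differences Δx: 6, -6, -7, -1, 7, 1, 1
Mean of differences = 0.1429
Numerator Σ(Δx_t−Δx̄)(Δx_{t+1}−Δx̄) = 14.8367
Denominator Σ(Δx_t−Δx̄)² = 172.8571
r_1(Δx) = 14.8367 / 172.8571 = 0.086

0.086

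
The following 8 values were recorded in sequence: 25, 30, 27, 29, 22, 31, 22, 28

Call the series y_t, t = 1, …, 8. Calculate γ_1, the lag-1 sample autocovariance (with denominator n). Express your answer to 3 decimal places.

-7.664

Mean ȳ = (25 + 30 + 27 + 29 + 22 + 31 + 22 + 28)/8 = 26.7500
Σ_{t=1}^{7}(y_t−ȳ)(y_{t+1}−ȳ) = -61.3125
γ_1 = -61.3125 / 8 = -7.664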